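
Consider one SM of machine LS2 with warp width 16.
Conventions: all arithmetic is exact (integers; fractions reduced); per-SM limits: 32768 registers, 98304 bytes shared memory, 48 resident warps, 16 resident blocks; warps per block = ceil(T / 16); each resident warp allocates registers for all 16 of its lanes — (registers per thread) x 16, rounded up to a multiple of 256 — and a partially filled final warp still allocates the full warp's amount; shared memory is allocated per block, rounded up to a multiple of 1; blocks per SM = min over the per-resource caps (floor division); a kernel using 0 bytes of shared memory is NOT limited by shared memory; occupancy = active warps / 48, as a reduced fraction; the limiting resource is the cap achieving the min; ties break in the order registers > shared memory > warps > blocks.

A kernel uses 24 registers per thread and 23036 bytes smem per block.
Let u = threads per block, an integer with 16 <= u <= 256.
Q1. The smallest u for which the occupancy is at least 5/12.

Answer: u = 65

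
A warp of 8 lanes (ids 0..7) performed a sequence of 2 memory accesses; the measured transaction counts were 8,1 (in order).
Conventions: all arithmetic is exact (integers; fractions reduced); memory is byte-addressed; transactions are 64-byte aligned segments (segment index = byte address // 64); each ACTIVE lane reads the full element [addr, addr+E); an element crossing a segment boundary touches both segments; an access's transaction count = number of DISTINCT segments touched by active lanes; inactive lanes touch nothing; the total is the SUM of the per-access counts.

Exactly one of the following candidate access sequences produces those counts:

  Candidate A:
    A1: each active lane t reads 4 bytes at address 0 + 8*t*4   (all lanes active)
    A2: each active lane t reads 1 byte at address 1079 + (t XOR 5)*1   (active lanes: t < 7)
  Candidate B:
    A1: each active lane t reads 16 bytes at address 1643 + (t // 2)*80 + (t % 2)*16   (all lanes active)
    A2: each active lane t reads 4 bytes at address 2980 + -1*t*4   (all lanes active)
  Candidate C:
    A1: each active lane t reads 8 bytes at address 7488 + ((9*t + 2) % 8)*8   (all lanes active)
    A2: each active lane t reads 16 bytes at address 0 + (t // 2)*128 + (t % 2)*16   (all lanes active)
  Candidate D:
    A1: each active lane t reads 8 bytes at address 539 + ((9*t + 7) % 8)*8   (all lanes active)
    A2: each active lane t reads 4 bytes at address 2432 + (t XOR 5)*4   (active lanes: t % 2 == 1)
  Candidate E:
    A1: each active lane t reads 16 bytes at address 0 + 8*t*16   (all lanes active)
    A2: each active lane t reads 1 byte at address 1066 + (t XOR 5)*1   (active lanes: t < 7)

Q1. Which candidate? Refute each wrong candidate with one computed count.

A: A1 gives 4 transactions, not 8
B: A1 gives 5 transactions, not 8
C: A1 gives 1 transaction, not 8
D: A1 gives 2 transactions, not 8
E: all counts match (8,1)

Answer: E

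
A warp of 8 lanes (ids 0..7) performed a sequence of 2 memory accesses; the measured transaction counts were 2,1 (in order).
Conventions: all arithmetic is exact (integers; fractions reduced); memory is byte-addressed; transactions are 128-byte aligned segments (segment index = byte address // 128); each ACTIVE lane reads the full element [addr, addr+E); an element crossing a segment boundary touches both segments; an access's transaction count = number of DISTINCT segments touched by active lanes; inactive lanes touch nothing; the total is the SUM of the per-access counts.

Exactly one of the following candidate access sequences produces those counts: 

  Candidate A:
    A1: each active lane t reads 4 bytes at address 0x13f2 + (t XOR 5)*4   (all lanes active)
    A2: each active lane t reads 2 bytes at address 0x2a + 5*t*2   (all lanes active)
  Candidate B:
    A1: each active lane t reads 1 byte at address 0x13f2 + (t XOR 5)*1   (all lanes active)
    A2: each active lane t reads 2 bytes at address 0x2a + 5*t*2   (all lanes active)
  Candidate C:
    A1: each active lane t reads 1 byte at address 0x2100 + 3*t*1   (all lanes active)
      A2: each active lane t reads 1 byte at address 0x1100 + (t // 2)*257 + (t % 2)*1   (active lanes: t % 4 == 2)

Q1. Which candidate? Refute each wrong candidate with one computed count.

B: A1 gives 1 transaction, not 2
C: A1 gives 1 transaction, not 2
A: all counts match (2,1)

Answer: A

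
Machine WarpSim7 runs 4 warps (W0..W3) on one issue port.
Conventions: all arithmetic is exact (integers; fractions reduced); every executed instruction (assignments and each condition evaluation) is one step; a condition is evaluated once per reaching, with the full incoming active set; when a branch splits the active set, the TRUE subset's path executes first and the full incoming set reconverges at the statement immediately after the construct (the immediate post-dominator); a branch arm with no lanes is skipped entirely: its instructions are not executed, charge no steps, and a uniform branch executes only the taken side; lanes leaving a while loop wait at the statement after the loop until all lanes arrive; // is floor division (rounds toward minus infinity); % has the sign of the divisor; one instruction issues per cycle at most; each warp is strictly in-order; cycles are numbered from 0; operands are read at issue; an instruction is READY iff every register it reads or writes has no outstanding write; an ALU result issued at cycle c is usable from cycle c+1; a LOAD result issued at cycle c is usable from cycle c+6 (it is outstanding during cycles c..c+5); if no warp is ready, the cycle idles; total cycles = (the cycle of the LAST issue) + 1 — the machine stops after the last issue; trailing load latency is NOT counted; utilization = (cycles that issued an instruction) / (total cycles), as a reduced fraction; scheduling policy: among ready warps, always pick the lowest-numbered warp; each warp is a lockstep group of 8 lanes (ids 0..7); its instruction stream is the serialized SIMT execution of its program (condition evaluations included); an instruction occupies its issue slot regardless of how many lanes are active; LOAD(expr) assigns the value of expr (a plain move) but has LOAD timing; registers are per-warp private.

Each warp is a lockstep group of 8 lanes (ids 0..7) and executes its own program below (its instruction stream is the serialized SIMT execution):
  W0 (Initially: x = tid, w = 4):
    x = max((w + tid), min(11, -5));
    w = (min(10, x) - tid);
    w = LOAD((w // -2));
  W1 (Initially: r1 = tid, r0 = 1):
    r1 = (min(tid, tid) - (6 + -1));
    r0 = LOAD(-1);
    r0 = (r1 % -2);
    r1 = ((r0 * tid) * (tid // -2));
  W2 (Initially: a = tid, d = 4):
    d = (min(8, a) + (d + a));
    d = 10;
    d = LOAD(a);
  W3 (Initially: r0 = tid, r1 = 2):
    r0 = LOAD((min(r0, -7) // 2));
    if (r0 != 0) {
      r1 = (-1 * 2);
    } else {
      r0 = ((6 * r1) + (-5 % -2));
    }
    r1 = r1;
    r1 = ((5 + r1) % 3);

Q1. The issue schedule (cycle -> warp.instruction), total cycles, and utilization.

cycle 0: W0.I0
cycle 1: W0.I1
cycle 2: W0.I2
cycle 3: W1.I0
cycle 4: W1.I1
cycle 5: W2.I0
cycle 6: W2.I1
cycle 7: W2.I2
cycle 8: W3.I0
cycle 9: idle
cycle 10: W1.I2
cycle 11: W1.I3
cycle 12: idle
cycle 13: idle
cycle 14: W3.I1
cycle 15: W3.I2
cycle 16: W3.I3
cycle 17: W3.I4

Answer: 18 cycles, utilization 5/6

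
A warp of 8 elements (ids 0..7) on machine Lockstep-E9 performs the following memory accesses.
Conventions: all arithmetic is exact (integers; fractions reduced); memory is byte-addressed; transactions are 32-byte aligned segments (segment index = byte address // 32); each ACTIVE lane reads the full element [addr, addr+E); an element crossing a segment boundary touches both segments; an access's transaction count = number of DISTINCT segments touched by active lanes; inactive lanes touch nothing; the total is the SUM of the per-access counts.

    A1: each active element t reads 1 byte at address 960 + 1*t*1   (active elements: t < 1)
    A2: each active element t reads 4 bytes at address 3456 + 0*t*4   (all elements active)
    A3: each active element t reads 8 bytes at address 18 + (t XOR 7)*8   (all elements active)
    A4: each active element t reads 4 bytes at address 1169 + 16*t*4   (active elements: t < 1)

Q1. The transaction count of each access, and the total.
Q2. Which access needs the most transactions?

A1: 1 transaction
A2: 1 transaction
A3: 3 transactions
A4: 1 transaction

Answer: 1,1,3,1; total 6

Answer: A3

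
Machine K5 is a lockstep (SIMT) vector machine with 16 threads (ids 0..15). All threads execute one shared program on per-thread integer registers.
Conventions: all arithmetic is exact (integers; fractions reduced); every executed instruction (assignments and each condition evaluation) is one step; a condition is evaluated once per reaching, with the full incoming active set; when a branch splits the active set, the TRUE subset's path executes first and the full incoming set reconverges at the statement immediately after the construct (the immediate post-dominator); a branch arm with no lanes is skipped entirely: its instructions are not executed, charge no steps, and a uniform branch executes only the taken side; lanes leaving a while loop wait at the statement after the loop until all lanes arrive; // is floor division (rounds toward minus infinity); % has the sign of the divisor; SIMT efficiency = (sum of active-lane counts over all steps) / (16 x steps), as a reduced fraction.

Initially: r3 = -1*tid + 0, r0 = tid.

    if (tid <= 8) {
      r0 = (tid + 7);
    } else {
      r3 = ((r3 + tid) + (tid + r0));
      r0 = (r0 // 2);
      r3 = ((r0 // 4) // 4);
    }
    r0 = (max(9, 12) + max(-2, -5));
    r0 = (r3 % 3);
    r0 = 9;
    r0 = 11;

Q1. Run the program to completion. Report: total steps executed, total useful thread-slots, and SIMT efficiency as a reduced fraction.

Answer: 9 steps, 110 useful, 55/72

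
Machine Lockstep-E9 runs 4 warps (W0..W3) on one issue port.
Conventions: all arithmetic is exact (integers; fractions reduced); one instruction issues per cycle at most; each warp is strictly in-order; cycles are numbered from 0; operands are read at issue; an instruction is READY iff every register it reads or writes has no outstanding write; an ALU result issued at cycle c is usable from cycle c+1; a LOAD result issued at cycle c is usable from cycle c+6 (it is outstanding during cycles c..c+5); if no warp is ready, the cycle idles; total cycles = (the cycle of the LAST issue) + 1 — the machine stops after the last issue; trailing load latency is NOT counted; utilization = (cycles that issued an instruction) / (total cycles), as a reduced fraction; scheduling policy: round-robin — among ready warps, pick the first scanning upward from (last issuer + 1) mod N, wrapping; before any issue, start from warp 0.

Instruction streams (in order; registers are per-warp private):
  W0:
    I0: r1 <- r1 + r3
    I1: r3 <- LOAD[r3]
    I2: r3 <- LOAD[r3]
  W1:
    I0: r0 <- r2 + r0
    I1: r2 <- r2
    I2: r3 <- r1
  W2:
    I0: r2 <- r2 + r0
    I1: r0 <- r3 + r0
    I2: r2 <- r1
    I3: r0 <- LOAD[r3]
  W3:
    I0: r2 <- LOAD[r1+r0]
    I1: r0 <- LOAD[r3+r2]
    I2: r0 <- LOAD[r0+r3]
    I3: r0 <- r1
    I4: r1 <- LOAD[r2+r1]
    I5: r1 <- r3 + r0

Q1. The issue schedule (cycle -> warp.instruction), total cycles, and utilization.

cycle 0: W0.I0
cycle 1: W1.I0
cycle 2: W2.I0
cycle 3: W3.I0
cycle 4: W0.I1
cycle 5: W1.I1
cycle 6: W2.I1
cycle 7: W1.I2
cycle 8: W2.I2
cycle 9: W3.I1
cycle 10: W0.I2
cycle 11: W2.I3
cycle 12: idle
cycle 13: idle
cycle 14: idle
cycle 15: W3.I2
cycle 16: idle
cycle 17: idle
cycle 18: idle
cycle 19: idle
cycle 20: idle
cycle 21: W3.I3
cycle 22: W3.I4
cycle 23: idle
cycle 24: idle
cycle 25: idle
cycle 26: idle
cycle 27: idle
cycle 28: W3.I5

Answer: 29 cycles, utilization 16/29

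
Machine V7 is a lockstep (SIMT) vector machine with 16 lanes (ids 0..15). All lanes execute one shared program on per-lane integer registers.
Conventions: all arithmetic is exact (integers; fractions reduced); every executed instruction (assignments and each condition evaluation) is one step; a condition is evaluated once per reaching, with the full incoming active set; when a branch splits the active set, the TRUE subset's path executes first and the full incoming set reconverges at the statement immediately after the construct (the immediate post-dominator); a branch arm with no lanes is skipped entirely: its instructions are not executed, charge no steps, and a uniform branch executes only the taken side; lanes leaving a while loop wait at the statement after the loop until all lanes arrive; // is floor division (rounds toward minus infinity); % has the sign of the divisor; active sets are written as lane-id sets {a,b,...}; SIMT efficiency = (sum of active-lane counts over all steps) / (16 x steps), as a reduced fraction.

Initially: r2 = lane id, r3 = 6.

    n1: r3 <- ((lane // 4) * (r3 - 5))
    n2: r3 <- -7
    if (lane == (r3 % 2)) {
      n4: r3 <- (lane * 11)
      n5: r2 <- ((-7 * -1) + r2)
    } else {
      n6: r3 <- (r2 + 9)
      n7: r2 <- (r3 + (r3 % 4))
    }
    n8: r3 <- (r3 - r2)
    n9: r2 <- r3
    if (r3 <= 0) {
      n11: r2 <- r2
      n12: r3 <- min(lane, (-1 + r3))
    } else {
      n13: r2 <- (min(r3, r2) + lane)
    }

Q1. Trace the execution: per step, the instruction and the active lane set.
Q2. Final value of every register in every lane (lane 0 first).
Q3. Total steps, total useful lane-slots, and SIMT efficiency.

step 0: r3 <- ((lane // 4) * (r3 - 5)) {0,1,2,3,4,5,6,7,8,9,10,11,12,13,14,15}
step 1: r3 <- -7                     {0,1,2,3,4,5,6,7,8,9,10,11,12,13,14,15}
step 2: eval (lane == (r3 % 2))      {0,1,2,3,4,5,6,7,8,9,10,11,12,13,14,15}
step 3: r3 <- (lane * 11)            {1}
step 4: r2 <- ((-7 * -1) + r2)       {1}
step 5: r3 <- (r2 + 9)               {0,2,3,4,5,6,7,8,9,10,11,12,13,14,15}
step 6: r2 <- (r3 + (r3 % 4))        {0,2,3,4,5,6,7,8,9,10,11,12,13,14,15}
step 7: r3 <- (r3 - r2)              {0,1,2,3,4,5,6,7,8,9,10,11,12,13,14,15}
step 8: r2 <- r3                     {0,1,2,3,4,5,6,7,8,9,10,11,12,13,14,15}
step 9: eval (r3 <= 0)               {0,1,2,3,4,5,6,7,8,9,10,11,12,13,14,15}
step 10: r2 <- r2                     {0,2,3,4,5,6,7,8,9,10,11,12,13,14,15}
step 11: r3 <- min(lane, (-1 + r3))   {0,2,3,4,5,6,7,8,9,10,11,12,13,14,15}
step 12: r2 <- (min(r3, r2) + lane)   {1}

Answer: 13 steps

r2: -1,4,-3,0,-1,-2,-3,0,-1,-2,-3,0,-1,-2,-3,0
r3: -2,3,-4,-1,-2,-3,-4,-1,-2,-3,-4,-1,-2,-3,-4,-1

steps = 13; useful = 159; efficiency = 159/208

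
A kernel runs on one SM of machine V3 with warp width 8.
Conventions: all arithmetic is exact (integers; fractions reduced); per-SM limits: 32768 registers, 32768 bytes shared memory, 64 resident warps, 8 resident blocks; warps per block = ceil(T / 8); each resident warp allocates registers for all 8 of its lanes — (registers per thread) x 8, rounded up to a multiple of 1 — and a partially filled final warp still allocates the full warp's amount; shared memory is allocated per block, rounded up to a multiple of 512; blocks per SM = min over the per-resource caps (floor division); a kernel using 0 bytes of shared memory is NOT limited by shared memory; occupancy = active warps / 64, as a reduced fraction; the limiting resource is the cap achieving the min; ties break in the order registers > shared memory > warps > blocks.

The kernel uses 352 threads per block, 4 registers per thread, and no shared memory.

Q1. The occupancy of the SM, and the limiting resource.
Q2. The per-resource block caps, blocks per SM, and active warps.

Answer: occupancy 11/16, limited by warps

registers: 23 blocks
shared memory: no limit (kernel uses none)
warps: 1 block
blocks: 8 blocks

Answer: 1 block, 44 active warps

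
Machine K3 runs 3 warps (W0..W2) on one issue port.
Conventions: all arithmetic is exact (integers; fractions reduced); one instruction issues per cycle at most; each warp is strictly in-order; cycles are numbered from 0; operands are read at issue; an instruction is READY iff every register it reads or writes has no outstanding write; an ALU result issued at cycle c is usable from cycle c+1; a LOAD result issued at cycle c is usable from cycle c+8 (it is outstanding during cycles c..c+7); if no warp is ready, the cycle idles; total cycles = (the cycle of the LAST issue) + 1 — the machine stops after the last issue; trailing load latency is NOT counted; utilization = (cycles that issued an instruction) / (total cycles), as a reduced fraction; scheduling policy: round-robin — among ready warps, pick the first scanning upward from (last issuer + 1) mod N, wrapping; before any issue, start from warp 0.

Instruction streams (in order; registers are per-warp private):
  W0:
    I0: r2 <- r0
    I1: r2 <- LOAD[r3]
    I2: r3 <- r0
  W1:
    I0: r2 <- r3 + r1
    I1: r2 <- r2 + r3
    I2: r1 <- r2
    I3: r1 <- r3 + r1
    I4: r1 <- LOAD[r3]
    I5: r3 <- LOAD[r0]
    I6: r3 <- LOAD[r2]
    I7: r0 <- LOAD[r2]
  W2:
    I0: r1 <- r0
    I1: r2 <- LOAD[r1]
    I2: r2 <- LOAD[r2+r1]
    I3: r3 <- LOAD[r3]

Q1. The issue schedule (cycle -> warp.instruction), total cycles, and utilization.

cycle 0: W0.I0
cycle 1: W1.I0
cycle 2: W2.I0
cycle 3: W0.I1
cycle 4: W1.I1
cycle 5: W2.I1
cycle 6: W0.I2
cycle 7: W1.I2
cycle 8: W1.I3
cycle 9: W1.I4
cycle 10: W1.I5
cycle 11: idle
cycle 12: idle
cycle 13: W2.I2
cycle 14: W2.I3
cycle 15: idle
cycle 16: idle
cycle 17: idle
cycle 18: W1.I6
cycle 19: W1.I7

Answer: 20 cycles, utilization 3/4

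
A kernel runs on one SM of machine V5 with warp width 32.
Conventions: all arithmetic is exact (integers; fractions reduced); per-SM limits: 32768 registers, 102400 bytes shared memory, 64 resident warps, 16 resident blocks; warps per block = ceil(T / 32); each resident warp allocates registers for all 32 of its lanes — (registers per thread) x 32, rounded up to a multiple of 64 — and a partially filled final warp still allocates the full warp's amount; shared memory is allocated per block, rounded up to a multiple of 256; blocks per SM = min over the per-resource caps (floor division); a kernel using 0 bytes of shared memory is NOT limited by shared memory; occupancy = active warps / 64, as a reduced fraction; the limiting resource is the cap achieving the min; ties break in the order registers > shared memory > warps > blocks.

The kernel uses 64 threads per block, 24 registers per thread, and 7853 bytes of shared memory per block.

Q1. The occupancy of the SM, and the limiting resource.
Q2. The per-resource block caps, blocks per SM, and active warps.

Answer: occupancy 3/8, limited by shared memory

registers: 21 blocks
shared memory: 12 blocks
warps: 32 blocks
blocks: 16 blocks

Answer: 12 blocks, 24 active warps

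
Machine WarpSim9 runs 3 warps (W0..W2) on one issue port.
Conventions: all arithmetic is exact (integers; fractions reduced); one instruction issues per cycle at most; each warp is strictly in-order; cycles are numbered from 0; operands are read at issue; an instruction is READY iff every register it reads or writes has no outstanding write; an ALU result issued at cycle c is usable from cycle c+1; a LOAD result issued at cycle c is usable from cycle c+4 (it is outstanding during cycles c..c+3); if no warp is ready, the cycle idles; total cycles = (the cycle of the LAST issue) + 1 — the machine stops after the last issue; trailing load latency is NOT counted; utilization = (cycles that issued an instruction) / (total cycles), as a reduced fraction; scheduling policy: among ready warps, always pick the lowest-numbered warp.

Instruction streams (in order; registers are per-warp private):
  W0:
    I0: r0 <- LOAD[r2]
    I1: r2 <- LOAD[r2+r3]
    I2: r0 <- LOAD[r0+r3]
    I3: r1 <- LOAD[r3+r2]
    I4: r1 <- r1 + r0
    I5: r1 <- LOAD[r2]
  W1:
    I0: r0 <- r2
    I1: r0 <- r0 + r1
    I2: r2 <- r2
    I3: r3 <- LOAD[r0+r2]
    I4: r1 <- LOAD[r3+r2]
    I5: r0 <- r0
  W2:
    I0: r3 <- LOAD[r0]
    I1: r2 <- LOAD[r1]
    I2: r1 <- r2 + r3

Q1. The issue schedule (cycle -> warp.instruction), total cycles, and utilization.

cycle 0: W0.I0
cycle 1: W0.I1
cycle 2: W1.I0
cycle 3: W1.I1
cycle 4: W0.I2
cycle 5: W0.I3
cycle 6: W1.I2
cycle 7: W1.I3
cycle 8: W2.I0
cycle 9: W0.I4
cycle 10: W0.I5
cycle 11: W1.I4
cycle 12: W1.I5
cycle 13: W2.I1
cycle 14: idle
cycle 15: idle
cycle 16: idle
cycle 17: W2.I2

Answer: 18 cycles, utilization 5/6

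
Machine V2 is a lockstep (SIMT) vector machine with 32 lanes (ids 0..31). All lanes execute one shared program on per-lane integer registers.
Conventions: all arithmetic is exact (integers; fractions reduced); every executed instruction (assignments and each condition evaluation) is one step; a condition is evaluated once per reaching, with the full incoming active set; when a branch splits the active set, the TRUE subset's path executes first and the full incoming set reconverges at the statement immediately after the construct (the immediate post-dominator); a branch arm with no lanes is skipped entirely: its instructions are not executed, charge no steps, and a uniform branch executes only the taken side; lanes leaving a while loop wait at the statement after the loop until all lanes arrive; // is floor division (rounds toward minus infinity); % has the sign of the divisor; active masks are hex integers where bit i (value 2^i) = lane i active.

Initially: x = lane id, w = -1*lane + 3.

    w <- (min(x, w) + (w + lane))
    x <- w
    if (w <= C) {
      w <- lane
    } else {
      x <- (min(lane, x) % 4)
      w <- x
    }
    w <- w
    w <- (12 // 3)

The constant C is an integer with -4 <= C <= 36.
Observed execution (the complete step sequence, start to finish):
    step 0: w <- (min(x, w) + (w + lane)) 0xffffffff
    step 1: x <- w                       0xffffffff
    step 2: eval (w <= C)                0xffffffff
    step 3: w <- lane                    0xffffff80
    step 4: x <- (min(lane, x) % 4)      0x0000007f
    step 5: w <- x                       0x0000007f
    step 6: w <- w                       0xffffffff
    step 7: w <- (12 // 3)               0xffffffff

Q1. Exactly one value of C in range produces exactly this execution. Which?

Answer: C = -1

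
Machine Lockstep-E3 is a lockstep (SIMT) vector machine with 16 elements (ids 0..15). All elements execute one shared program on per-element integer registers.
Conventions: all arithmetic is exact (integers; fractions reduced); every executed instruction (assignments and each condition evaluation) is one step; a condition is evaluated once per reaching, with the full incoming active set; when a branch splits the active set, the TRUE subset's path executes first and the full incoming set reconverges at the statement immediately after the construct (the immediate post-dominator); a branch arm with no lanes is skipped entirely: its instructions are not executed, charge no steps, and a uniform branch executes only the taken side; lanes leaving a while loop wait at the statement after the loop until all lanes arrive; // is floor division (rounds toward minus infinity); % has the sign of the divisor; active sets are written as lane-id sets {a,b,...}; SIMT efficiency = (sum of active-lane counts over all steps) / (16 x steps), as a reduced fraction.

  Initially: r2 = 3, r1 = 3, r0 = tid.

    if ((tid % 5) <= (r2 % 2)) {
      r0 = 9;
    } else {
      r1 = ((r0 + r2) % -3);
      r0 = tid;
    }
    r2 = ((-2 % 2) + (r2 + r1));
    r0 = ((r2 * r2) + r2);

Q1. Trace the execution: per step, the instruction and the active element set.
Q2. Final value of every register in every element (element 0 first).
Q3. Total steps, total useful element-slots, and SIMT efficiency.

step 0: eval ((tid % 5) <= (r2 % 2)) {0,1,2,3,4,5,6,7,8,9,10,11,12,13,14,15}
step 1: r0 <- 9                      {0,1,5,6,10,11,15}
step 2: r1 <- ((r0 + r2) % -3)       {2,3,4,7,8,9,12,13,14}
step 3: r0 <- tid                    {2,3,4,7,8,9,12,13,14}
step 4: r2 <- ((-2 % 2) + (r2 + r1)) {0,1,2,3,4,5,6,7,8,9,10,11,12,13,14,15}
step 5: r0 <- ((r2 * r2) + r2)       {0,1,2,3,4,5,6,7,8,9,10,11,12,13,14,15}

Answer: 6 steps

r2: 6,6,2,3,1,6,6,1,2,3,6,6,3,1,2,6
r1: 3,3,-1,0,-2,3,3,-2,-1,0,3,3,0,-2,-1,3
r0: 42,42,6,12,2,42,42,2,6,12,42,42,12,2,6,42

steps = 6; useful = 73; efficiency = 73/96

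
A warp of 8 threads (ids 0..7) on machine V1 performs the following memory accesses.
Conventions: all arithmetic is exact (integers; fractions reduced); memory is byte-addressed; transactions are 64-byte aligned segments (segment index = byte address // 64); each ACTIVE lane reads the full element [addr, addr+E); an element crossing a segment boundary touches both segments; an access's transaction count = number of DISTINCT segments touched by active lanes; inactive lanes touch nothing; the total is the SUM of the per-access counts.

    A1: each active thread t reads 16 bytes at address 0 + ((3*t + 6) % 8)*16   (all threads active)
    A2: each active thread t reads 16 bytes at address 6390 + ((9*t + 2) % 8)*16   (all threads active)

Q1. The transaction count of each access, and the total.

A1: 2 transactions
A2: 3 transactions

Answer: 2,3; total 5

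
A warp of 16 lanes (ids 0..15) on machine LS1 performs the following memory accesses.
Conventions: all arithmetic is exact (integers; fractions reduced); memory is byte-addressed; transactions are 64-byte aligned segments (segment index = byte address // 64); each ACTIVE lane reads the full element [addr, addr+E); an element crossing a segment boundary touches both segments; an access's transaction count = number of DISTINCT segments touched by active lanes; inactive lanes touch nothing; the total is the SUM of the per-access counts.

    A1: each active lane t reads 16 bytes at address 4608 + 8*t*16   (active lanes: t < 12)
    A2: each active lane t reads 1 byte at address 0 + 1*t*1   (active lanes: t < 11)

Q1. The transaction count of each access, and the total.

A1: 12 transactions
A2: 1 transaction

Answer: 12,1; total 13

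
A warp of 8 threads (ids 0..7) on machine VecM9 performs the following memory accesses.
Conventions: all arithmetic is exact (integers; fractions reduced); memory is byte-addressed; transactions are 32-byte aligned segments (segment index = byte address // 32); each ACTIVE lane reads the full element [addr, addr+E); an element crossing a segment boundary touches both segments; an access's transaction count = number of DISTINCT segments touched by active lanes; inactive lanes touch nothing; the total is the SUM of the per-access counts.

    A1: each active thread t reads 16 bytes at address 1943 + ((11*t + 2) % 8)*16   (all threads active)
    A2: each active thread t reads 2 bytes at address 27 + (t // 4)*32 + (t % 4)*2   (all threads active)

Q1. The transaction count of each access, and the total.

A1: 5 transactions
A2: 3 transactions

Answer: 5,3; total 8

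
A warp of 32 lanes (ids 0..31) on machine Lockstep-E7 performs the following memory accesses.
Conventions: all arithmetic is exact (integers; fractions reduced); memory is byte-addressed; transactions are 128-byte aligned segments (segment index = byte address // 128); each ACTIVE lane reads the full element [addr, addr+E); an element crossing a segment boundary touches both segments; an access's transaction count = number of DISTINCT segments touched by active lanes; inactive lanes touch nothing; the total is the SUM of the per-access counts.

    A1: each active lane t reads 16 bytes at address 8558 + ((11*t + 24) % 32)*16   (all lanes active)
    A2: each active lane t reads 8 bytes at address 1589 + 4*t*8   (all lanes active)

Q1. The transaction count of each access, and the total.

A1: 5 transactions
A2: 9 transactions

Answer: 5,9; total 14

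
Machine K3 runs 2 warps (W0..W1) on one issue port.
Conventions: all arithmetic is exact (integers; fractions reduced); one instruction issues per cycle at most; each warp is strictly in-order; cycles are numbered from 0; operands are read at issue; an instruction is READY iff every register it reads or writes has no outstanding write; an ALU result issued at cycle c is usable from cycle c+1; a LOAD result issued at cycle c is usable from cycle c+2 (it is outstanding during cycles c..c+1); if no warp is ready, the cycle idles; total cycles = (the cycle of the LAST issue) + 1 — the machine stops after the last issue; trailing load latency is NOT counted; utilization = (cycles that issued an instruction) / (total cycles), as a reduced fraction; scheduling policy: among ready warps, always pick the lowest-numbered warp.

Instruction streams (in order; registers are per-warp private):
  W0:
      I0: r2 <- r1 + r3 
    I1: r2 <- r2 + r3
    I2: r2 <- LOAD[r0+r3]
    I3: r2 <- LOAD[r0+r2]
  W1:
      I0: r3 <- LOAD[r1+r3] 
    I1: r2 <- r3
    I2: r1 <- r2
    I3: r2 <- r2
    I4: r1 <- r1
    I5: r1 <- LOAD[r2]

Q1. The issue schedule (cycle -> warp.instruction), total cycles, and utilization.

cycle 0: W0.I0
cycle 1: W0.I1
cycle 2: W0.I2
cycle 3: W1.I0
cycle 4: W0.I3
cycle 5: W1.I1
cycle 6: W1.I2
cycle 7: W1.I3
cycle 8: W1.I4
cycle 9: W1.I5

Answer: 10 cycles, utilization 1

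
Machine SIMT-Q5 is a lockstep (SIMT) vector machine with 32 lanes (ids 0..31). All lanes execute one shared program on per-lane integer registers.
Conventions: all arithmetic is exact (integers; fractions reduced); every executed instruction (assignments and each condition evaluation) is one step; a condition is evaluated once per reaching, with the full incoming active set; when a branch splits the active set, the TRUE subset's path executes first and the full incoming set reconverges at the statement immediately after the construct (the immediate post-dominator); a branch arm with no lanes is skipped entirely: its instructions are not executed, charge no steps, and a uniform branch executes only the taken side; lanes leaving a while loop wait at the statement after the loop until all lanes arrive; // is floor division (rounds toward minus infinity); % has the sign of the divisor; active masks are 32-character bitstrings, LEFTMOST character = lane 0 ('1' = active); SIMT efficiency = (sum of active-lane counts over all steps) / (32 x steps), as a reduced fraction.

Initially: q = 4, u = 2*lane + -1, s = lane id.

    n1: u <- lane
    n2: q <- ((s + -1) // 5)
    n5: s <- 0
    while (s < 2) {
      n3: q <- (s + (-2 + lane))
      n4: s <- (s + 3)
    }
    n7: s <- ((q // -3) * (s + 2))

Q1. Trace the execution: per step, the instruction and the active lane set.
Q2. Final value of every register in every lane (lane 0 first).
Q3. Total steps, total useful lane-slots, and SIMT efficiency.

step 0: u <- lane                    11111111111111111111111111111111
step 1: q <- ((s + -1) // 5)         11111111111111111111111111111111
step 2: s <- 0                       11111111111111111111111111111111
step 3: eval (s < 2)                 11111111111111111111111111111111
step 4: q <- (s + (-2 + lane))       11111111111111111111111111111111
step 5: s <- (s + 3)                 11111111111111111111111111111111
step 6: eval (s < 2)                 11111111111111111111111111111111
step 7: s <- ((q // -3) * (s + 2))   11111111111111111111111111111111

Answer: 8 steps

q: -2,-1,0,1,2,3,4,5,6,7,8,9,10,11,12,13,14,15,16,17,18,19,20,21,22,23,24,25,26,27,28,29
u: 0,1,2,3,4,5,6,7,8,9,10,11,12,13,14,15,16,17,18,19,20,21,22,23,24,25,26,27,28,29,30,31
s: 0,0,0,-5,-5,-5,-10,-10,-10,-15,-15,-15,-20,-20,-20,-25,-25,-25,-30,-30,-30,-35,-35,-35,-40,-40,-40,-45,-45,-45,-50,-50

steps = 8; useful = 256; efficiency = 256/256 = 1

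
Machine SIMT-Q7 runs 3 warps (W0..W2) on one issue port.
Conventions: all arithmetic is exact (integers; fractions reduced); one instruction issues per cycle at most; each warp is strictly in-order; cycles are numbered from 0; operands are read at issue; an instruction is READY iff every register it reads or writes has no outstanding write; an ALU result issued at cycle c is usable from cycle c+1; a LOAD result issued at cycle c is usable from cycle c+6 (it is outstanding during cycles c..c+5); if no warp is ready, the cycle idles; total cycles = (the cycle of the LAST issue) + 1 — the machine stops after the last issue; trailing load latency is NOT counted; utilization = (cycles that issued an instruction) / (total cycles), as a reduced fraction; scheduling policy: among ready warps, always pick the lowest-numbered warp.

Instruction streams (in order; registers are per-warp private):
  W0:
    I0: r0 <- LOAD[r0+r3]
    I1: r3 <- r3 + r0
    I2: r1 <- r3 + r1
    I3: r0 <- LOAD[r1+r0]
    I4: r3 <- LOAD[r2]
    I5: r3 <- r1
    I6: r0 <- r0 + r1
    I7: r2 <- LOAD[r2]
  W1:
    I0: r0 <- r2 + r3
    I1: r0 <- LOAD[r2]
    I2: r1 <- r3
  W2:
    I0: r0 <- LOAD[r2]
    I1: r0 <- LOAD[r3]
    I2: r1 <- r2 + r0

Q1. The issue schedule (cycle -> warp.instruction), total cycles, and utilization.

cycle 0: W0.I0
cycle 1: W1.I0
cycle 2: W1.I1
cycle 3: W1.I2
cycle 4: W2.I0
cycle 5: idle
cycle 6: W0.I1
cycle 7: W0.I2
cycle 8: W0.I3
cycle 9: W0.I4
cycle 10: W2.I1
cycle 11: idle
cycle 12: idle
cycle 13: idle
cycle 14: idle
cycle 15: W0.I5
cycle 16: W0.I6
cycle 17: W0.I7
cycle 18: W2.I2

Answer: 19 cycles, utilization 14/19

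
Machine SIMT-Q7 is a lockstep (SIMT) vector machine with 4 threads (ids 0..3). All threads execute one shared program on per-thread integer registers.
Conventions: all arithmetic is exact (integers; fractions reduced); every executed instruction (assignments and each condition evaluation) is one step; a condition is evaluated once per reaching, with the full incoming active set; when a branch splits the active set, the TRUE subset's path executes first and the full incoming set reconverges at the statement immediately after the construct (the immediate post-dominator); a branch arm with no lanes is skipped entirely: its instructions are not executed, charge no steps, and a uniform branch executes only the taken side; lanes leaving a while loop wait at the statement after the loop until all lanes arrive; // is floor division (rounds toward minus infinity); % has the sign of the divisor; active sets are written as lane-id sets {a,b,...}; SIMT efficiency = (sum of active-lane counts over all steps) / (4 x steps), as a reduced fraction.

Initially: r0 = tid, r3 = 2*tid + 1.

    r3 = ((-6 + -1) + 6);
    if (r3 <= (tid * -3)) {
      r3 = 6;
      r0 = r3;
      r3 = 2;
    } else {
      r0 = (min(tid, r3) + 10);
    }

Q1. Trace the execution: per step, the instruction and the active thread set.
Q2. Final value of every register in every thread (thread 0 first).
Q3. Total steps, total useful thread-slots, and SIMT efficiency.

step 0: r3 <- ((-6 + -1) + 6)        {0,1,2,3}
step 1: eval (r3 <= (tid * -3))      {0,1,2,3}
step 2: r3 <- 6                      {0}
step 3: r0 <- r3                     {0}
step 4: r3 <- 2                      {0}
step 5: r0 <- (min(tid, r3) + 10)    {1,2,3}

Answer: 6 steps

r0: 6,9,9,9
r3: 2,-1,-1,-1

steps = 6; useful = 14; efficiency = 14/24 = 7/12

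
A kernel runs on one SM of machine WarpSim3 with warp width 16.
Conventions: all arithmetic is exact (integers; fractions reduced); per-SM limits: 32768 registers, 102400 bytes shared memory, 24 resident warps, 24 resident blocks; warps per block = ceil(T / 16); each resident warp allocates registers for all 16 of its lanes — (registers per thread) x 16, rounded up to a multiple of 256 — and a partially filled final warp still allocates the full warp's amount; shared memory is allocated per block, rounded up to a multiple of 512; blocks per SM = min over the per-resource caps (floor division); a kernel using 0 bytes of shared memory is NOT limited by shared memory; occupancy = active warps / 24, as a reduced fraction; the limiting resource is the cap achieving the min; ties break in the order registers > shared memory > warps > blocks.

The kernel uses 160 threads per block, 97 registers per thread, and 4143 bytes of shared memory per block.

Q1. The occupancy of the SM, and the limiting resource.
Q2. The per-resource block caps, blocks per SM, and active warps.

Answer: occupancy 5/12, limited by registers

registers: 1 block
shared memory: 22 blocks
warps: 2 blocks
blocks: 24 blocks

Answer: 1 block, 10 active warps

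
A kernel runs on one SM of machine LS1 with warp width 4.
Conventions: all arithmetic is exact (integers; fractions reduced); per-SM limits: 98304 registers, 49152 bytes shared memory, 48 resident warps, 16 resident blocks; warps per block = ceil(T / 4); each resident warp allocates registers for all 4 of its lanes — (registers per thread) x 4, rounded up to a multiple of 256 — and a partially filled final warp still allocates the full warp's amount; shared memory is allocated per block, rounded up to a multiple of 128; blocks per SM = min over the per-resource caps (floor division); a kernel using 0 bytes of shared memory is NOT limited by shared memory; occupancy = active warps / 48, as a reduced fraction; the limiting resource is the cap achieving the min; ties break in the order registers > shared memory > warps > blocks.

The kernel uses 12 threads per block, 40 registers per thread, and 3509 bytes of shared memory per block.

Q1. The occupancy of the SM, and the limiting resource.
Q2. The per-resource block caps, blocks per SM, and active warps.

Answer: occupancy 13/16, limited by shared memory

registers: 128 blocks
shared memory: 13 blocks
warps: 16 blocks
blocks: 16 blocks

Answer: 13 blocks, 39 active warps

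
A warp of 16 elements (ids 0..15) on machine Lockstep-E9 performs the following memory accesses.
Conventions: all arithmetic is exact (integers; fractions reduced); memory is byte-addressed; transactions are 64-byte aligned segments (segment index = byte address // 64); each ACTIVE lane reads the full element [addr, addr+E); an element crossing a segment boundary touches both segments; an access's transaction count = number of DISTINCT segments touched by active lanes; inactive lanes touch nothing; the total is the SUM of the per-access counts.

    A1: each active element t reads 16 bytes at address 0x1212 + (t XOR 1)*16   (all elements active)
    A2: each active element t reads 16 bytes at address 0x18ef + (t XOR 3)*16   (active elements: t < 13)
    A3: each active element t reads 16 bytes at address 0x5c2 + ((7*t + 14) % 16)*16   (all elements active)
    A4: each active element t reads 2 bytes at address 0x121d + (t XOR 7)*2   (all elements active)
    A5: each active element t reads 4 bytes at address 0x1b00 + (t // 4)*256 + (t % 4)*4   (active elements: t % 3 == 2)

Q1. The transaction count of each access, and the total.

A1: 5 transactions
A2: 5 transactions
A3: 5 transactions
A4: 1 transaction
A5: 4 transactions

Answer: 5,5,5,1,4; total 20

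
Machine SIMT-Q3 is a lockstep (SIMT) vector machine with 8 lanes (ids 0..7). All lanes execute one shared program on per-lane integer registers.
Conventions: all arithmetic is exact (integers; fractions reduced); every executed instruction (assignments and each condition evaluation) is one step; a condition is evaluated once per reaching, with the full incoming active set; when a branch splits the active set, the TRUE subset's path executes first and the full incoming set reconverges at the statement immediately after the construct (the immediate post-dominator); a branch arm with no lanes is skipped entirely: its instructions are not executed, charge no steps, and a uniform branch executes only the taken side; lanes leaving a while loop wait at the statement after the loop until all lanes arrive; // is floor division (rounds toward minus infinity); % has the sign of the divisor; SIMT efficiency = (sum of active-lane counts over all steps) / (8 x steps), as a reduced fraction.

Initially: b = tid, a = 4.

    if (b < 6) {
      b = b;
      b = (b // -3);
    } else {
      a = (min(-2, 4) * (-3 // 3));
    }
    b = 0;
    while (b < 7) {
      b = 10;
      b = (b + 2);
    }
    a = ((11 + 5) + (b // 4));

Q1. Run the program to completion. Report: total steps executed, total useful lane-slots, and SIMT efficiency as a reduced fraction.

Answer: 10 steps, 70 useful, 7/8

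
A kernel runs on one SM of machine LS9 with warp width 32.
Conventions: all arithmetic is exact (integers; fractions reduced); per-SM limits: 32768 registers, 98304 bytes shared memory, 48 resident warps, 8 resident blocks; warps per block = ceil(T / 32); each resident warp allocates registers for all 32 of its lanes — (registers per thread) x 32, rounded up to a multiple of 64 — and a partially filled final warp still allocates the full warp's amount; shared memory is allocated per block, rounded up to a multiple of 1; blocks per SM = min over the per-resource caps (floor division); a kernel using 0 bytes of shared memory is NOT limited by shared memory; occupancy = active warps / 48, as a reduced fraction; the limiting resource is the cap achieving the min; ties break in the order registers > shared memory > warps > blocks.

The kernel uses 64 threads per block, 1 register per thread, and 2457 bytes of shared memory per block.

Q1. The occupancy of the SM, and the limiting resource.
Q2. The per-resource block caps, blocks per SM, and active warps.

Answer: occupancy 1/3, limited by blocks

registers: 256 blocks
shared memory: 40 blocks
warps: 24 blocks
blocks: 8 blocks

Answer: 8 blocks, 16 active warps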